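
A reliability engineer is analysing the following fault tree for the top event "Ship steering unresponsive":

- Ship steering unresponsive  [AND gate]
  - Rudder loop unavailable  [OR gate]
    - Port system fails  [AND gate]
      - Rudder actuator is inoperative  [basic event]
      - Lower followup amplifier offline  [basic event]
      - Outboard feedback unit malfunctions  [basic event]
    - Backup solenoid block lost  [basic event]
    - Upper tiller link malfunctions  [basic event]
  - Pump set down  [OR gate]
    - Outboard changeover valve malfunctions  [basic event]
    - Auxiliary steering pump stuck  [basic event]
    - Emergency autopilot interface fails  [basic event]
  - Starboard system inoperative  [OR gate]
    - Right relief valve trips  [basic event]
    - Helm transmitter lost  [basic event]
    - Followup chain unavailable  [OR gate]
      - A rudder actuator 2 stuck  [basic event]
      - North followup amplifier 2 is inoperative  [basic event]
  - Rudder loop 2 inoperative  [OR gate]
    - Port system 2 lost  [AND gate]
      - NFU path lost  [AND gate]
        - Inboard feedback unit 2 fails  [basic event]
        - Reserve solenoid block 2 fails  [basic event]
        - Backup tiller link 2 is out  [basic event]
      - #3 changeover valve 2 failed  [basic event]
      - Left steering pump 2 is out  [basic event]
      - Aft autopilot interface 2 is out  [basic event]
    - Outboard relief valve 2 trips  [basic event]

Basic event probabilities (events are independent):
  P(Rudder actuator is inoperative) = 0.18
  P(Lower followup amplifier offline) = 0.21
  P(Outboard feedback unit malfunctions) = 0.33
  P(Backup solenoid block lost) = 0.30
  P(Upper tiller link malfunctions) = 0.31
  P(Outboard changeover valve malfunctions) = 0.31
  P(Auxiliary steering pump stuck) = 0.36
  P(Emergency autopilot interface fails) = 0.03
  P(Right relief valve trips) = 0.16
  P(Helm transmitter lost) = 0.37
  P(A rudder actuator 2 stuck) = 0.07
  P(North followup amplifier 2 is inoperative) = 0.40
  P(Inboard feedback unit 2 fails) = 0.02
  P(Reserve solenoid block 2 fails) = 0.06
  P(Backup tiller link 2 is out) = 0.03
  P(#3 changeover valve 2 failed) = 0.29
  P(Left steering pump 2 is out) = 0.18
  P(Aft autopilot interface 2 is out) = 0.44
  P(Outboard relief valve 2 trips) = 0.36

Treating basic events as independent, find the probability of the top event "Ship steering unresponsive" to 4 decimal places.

P(Port system fails) [AND] = 0.18 × 0.21 × 0.33 = 0.012474
P(Rudder loop unavailable) [OR] = 1 − (1−0.012474) × (1−0.30) × (1−0.31) = 0.523025
P(Pump set down) [OR] = 1 − (1−0.31) × (1−0.36) × (1−0.03) = 0.571648
P(Followup chain unavailable) [OR] = 1 − (1−0.07) × (1−0.40) = 0.442000
P(Starboard system inoperative) [OR] = 1 − (1−0.16) × (1−0.37) × (1−0.442000) = 0.704706
P(NFU path lost) [AND] = 0.02 × 0.06 × 0.03 = 0.000036
P(Port system 2 lost) [AND] = 0.000036 × 0.29 × 0.18 × 0.44 = 0.000001
P(Rudder loop 2 inoperative) [OR] = 1 − (1−0.000001) × (1−0.36) = 0.360001
P(Ship steering unresponsive) [AND] = 0.523025 × 0.571648 × 0.704706 × 0.360001 = 0.075851
Rounded to 4 decimal places: P(Ship steering unresponsive) ≈ 0.0759.

0.0759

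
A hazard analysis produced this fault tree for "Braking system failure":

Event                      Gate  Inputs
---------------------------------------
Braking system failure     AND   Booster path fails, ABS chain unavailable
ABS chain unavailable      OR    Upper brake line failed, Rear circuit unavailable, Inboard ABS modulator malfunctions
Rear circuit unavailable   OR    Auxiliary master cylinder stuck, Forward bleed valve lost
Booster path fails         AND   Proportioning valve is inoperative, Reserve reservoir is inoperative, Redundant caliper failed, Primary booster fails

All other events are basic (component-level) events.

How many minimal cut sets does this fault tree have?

4

Booster path fails [AND]: one cut set from each child combined → 1 × 1 × 1 × 1 = 1 cut set(s).
Rear circuit unavailable [OR]: union of children's cut sets → 2 cut set(s).
ABS chain unavailable [OR]: union of children's cut sets → 4 cut set(s).
Braking system failure [AND]: one cut set from each child combined → 1 × 4 = 4 cut set(s).
Minimal cut sets: {Primary booster fails, Proportioning valve is inoperative, Redundant caliper failed, Reserve reservoir is inoperative, Upper brake line failed}; {Auxiliary master cylinder stuck, Primary booster fails, Proportioning valve is inoperative, Redundant caliper failed, Reserve reservoir is inoperative}; {Forward bleed valve lost, Primary booster fails, Proportioning valve is inoperative, Redundant caliper failed, Reserve reservoir is inoperative}; {Inboard ABS modulator malfunctions, Primary booster fails, Proportioning valve is inoperative, Redundant caliper failed, Reserve reservoir is inoperative}.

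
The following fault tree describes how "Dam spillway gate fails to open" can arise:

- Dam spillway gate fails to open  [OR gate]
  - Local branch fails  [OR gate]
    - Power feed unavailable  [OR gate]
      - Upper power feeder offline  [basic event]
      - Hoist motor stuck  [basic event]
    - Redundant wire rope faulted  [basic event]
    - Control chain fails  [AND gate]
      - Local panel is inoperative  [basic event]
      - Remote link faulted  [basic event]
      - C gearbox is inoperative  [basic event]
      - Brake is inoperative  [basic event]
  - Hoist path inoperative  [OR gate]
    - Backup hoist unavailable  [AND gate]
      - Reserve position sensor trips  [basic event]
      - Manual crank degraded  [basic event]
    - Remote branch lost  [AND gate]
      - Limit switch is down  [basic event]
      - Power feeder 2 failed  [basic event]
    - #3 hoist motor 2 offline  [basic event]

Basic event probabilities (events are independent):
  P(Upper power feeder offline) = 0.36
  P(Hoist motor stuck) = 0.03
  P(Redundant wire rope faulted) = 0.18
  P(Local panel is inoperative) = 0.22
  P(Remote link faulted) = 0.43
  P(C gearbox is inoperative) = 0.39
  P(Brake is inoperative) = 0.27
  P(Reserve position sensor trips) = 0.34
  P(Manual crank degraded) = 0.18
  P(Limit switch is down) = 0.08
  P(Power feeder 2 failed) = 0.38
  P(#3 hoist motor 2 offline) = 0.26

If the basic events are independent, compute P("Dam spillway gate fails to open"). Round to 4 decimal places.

0.6605

P(Power feed unavailable) [OR] = 1 − (1−0.36) × (1−0.03) = 0.379200
P(Control chain fails) [AND] = 0.22 × 0.43 × 0.39 × 0.27 = 0.009961
P(Local branch fails) [OR] = 1 − (1−0.379200) × (1−0.18) × (1−0.009961) = 0.496015
P(Backup hoist unavailable) [AND] = 0.34 × 0.18 = 0.061200
P(Remote branch lost) [AND] = 0.08 × 0.38 = 0.030400
P(Hoist path inoperative) [OR] = 1 − (1−0.061200) × (1−0.030400) × (1−0.26) = 0.326407
P(Dam spillway gate fails to open) [OR] = 1 − (1−0.496015) × (1−0.326407) = 0.660519
Rounded to 4 decimal places: P(Dam spillway gate fails to open) ≈ 0.6605.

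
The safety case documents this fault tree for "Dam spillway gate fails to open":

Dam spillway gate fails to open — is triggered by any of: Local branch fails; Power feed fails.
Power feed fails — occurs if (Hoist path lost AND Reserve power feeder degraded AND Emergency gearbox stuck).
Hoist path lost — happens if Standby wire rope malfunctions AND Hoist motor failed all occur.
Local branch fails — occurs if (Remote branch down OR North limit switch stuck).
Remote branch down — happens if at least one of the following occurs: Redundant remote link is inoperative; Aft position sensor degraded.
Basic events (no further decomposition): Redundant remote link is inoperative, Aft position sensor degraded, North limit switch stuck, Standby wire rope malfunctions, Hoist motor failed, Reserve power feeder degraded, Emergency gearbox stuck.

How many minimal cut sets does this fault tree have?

Remote branch down [OR]: union of children's cut sets → 2 cut set(s).
Local branch fails [OR]: union of children's cut sets → 3 cut set(s).
Hoist path lost [AND]: one cut set from each child combined → 1 × 1 = 1 cut set(s).
Power feed fails [AND]: one cut set from each child combined → 1 × 1 × 1 = 1 cut set(s).
Dam spillway gate fails to open [OR]: union of children's cut sets → 4 cut set(s).
Minimal cut sets: {Redundant remote link is inoperative}; {Aft position sensor degraded}; {North limit switch stuck}; {Emergency gearbox stuck, Hoist motor failed, Reserve power feeder degraded, Standby wire rope malfunctions}.

4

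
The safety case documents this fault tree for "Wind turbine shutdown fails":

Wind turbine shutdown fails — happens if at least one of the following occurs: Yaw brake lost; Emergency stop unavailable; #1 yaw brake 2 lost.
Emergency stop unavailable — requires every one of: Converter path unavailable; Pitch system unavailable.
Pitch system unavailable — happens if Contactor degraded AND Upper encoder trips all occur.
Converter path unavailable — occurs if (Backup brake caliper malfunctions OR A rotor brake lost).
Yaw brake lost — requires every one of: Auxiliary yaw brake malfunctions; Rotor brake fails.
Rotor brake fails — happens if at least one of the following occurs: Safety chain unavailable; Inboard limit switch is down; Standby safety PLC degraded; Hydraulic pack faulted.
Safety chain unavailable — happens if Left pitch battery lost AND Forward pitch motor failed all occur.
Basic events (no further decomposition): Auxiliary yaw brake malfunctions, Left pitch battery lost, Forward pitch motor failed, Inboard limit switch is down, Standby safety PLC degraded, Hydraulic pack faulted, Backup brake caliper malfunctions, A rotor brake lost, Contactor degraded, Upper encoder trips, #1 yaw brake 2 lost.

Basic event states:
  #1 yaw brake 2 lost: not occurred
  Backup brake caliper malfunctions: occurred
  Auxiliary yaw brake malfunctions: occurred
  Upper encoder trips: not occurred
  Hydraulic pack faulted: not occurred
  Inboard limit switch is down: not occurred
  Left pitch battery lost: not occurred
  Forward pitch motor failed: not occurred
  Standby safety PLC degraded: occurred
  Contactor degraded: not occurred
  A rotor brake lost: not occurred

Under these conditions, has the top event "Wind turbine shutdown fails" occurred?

Safety chain unavailable [AND]: Left pitch battery lost=not, Forward pitch motor failed=not → not all inputs occur → does not occur.
Rotor brake fails [OR]: Safety chain unavailable=not, Inboard limit switch is down=not, Standby safety PLC degraded=occurs, Hydraulic pack faulted=not → at least one input occurs → occurs.
Yaw brake lost [AND]: Auxiliary yaw brake malfunctions=occurs, Rotor brake fails=occurs → all inputs occur → occurs.
Converter path unavailable [OR]: Backup brake caliper malfunctions=occurs, A rotor brake lost=not → at least one input occurs → occurs.
Pitch system unavailable [AND]: Contactor degraded=not, Upper encoder trips=not → not all inputs occur → does not occur.
Emergency stop unavailable [AND]: Converter path unavailable=occurs, Pitch system unavailable=not → not all inputs occur → does not occur.
Wind turbine shutdown fails [OR]: Yaw brake lost=occurs, Emergency stop unavailable=not, #1 yaw brake 2 lost=not → at least one input occurs → occurs.

Yes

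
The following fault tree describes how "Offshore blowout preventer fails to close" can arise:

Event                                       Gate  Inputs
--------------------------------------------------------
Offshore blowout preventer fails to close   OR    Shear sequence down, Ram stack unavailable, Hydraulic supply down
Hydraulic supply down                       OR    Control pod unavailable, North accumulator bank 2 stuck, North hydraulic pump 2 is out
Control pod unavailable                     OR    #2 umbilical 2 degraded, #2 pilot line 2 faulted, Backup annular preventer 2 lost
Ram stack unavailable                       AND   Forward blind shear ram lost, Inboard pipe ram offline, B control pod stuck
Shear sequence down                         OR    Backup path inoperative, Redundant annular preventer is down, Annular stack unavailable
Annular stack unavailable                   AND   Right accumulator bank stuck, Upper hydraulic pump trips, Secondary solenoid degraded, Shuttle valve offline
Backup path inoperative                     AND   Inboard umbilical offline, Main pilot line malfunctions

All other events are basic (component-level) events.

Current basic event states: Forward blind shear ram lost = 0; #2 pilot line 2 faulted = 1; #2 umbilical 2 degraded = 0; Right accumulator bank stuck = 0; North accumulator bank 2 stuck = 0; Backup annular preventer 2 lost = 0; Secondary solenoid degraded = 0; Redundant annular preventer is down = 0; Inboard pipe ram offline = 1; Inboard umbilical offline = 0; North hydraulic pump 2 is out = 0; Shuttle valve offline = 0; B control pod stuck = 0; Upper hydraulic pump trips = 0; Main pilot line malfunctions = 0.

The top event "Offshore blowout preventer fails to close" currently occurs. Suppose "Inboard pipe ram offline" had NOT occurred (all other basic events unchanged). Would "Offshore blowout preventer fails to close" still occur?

Yes

Counterfactual: set "Inboard pipe ram offline" to not occurred.
Backup path inoperative [AND]: Inboard umbilical offline=not, Main pilot line malfunctions=not → not all inputs occur → does not occur.
Annular stack unavailable [AND]: Right accumulator bank stuck=not, Upper hydraulic pump trips=not, Secondary solenoid degraded=not, Shuttle valve offline=not → not all inputs occur → does not occur.
Shear sequence down [OR]: Backup path inoperative=not, Redundant annular preventer is down=not, Annular stack unavailable=not → no input occurs → does not occur.
Ram stack unavailable [AND]: Forward blind shear ram lost=not, Inboard pipe ram offline=not, B control pod stuck=not → not all inputs occur → does not occur.
Control pod unavailable [OR]: #2 umbilical 2 degraded=not, #2 pilot line 2 faulted=occurs, Backup annular preventer 2 lost=not → at least one input occurs → occurs.
Hydraulic supply down [OR]: Control pod unavailable=occurs, North accumulator bank 2 stuck=not, North hydraulic pump 2 is out=not → at least one input occurs → occurs.
Offshore blowout preventer fails to close [OR]: Shear sequence down=not, Ram stack unavailable=not, Hydraulic supply down=occurs → at least one input occurs → occurs.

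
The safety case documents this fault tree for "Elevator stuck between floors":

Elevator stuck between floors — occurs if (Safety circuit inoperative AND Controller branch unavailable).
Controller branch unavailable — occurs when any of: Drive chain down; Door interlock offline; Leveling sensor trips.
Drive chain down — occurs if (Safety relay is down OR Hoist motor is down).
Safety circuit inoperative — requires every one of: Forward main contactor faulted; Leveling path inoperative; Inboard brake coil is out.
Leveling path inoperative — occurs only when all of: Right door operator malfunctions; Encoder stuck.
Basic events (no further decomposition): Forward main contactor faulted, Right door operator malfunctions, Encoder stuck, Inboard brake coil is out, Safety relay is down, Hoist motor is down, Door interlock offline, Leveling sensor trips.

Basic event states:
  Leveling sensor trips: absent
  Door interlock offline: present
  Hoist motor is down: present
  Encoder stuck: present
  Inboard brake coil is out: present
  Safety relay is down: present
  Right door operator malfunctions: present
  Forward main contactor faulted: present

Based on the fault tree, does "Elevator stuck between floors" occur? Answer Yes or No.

Leveling path inoperative [AND]: Right door operator malfunctions=occurs, Encoder stuck=occurs → all inputs occur → occurs.
Safety circuit inoperative [AND]: Forward main contactor faulted=occurs, Leveling path inoperative=occurs, Inboard brake coil is out=occurs → all inputs occur → occurs.
Drive chain down [OR]: Safety relay is down=occurs, Hoist motor is down=occurs → at least one input occurs → occurs.
Controller branch unavailable [OR]: Drive chain down=occurs, Door interlock offline=occurs, Leveling sensor trips=not → at least one input occurs → occurs.
Elevator stuck between floors [AND]: Safety circuit inoperative=occurs, Controller branch unavailable=occurs → all inputs occur → occurs.

Yes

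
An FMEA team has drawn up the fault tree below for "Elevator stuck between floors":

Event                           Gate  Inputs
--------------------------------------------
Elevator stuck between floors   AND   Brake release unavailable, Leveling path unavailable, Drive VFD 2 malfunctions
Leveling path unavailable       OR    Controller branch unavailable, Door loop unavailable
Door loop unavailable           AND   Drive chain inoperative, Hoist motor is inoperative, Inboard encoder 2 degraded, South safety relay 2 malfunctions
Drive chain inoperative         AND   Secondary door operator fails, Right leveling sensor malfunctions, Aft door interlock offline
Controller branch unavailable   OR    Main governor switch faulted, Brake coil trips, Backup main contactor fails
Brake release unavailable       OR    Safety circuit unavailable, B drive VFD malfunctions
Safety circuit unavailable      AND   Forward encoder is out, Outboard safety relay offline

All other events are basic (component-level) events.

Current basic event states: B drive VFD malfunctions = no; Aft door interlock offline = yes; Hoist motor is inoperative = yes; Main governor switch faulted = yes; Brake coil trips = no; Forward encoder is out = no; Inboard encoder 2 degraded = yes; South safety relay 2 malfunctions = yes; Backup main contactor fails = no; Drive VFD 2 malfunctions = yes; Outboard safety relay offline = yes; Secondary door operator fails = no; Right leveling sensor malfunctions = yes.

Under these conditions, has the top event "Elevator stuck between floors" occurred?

No

Safety circuit unavailable [AND]: Forward encoder is out=not, Outboard safety relay offline=occurs → not all inputs occur → does not occur.
Brake release unavailable [OR]: Safety circuit unavailable=not, B drive VFD malfunctions=not → no input occurs → does not occur.
Controller branch unavailable [OR]: Main governor switch faulted=occurs, Brake coil trips=not, Backup main contactor fails=not → at least one input occurs → occurs.
Drive chain inoperative [AND]: Secondary door operator fails=not, Right leveling sensor malfunctions=occurs, Aft door interlock offline=occurs → not all inputs occur → does not occur.
Door loop unavailable [AND]: Drive chain inoperative=not, Hoist motor is inoperative=occurs, Inboard encoder 2 degraded=occurs, South safety relay 2 malfunctions=occurs → not all inputs occur → does not occur.
Leveling path unavailable [OR]: Controller branch unavailable=occurs, Door loop unavailable=not → at least one input occurs → occurs.
Elevator stuck between floors [AND]: Brake release unavailable=not, Leveling path unavailable=occurs, Drive VFD 2 malfunctions=occurs → not all inputs occur → does not occur.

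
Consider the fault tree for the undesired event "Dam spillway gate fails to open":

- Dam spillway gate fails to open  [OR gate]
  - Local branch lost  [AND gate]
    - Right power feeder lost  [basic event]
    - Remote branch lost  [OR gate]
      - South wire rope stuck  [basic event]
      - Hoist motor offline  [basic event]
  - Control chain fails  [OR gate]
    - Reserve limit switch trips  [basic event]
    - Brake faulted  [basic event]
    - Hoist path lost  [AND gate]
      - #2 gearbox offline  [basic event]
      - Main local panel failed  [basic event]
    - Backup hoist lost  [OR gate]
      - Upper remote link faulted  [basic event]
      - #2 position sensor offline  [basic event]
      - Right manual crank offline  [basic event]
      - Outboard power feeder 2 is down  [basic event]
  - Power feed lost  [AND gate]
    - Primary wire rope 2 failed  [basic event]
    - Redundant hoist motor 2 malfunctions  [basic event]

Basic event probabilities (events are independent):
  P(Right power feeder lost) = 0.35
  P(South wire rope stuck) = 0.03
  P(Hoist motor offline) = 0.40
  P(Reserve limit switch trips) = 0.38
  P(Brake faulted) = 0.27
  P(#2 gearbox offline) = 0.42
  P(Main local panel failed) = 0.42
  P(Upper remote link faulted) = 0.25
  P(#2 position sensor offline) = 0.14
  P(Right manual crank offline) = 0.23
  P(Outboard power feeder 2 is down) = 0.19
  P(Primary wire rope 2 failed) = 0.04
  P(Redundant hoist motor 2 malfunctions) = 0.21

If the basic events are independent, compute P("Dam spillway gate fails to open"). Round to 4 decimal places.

0.8731

P(Remote branch lost) [OR] = 1 − (1−0.03) × (1−0.40) = 0.418000
P(Local branch lost) [AND] = 0.35 × 0.418000 = 0.146300
P(Hoist path lost) [AND] = 0.42 × 0.42 = 0.176400
P(Backup hoist lost) [OR] = 1 − (1−0.25) × (1−0.14) × (1−0.23) × (1−0.19) = 0.597714
P(Control chain fails) [OR] = 1 − (1−0.38) × (1−0.27) × (1−0.176400) × (1−0.597714) = 0.850043
P(Power feed lost) [AND] = 0.04 × 0.21 = 0.008400
P(Dam spillway gate fails to open) [OR] = 1 − (1−0.146300) × (1−0.850043) × (1−0.008400) = 0.873057
Rounded to 4 decimal places: P(Dam spillway gate fails to open) ≈ 0.8731.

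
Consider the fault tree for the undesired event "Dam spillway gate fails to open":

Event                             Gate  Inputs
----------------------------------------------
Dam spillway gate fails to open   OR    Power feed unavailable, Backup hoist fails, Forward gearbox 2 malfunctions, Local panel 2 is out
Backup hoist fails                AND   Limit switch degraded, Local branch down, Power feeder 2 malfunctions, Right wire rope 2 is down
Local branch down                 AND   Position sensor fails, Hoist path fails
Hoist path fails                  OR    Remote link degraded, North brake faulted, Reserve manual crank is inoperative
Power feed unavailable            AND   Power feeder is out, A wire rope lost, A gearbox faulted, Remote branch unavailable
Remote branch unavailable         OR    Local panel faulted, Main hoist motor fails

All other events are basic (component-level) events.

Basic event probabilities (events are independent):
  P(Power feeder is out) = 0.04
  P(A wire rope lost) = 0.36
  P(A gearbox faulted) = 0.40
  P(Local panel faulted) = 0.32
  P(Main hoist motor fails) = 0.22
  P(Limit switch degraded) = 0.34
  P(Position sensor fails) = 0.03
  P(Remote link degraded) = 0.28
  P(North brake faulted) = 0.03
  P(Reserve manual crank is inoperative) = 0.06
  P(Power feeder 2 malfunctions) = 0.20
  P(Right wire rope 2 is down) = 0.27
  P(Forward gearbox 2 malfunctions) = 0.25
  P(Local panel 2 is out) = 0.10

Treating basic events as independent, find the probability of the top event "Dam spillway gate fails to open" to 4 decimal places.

P(Remote branch unavailable) [OR] = 1 − (1−0.32) × (1−0.22) = 0.469600
P(Power feed unavailable) [AND] = 0.04 × 0.36 × 0.40 × 0.469600 = 0.002705
P(Hoist path fails) [OR] = 1 − (1−0.28) × (1−0.03) × (1−0.06) = 0.343504
P(Local branch down) [AND] = 0.03 × 0.343504 = 0.010305
P(Backup hoist fails) [AND] = 0.34 × 0.010305 × 0.20 × 0.27 = 0.000189
P(Dam spillway gate fails to open) [OR] = 1 − (1−0.002705) × (1−0.000189) × (1−0.25) × (1−0.10) = 0.326953
Rounded to 4 decimal places: P(Dam spillway gate fails to open) ≈ 0.3270.

0.3270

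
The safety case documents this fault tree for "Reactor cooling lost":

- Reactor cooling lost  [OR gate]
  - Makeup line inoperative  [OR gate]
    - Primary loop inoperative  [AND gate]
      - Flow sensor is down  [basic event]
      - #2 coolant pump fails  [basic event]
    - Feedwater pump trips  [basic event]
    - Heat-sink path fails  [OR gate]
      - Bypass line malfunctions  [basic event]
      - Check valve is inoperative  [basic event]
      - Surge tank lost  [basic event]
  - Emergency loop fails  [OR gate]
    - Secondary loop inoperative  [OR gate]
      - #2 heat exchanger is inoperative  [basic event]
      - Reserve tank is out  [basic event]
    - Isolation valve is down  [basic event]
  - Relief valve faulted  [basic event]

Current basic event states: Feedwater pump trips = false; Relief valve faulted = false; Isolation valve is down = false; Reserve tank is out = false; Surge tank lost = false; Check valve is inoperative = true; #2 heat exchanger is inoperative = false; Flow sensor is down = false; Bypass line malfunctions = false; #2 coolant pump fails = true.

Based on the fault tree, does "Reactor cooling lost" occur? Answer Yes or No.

Yes

Primary loop inoperative [AND]: Flow sensor is down=not, #2 coolant pump fails=occurs → not all inputs occur → does not occur.
Heat-sink path fails [OR]: Bypass line malfunctions=not, Check valve is inoperative=occurs, Surge tank lost=not → at least one input occurs → occurs.
Makeup line inoperative [OR]: Primary loop inoperative=not, Feedwater pump trips=not, Heat-sink path fails=occurs → at least one input occurs → occurs.
Secondary loop inoperative [OR]: #2 heat exchanger is inoperative=not, Reserve tank is out=not → no input occurs → does not occur.
Emergency loop fails [OR]: Secondary loop inoperative=not, Isolation valve is down=not → no input occurs → does not occur.
Reactor cooling lost [OR]: Makeup line inoperative=occurs, Emergency loop fails=not, Relief valve faulted=not → at least one input occurs → occurs.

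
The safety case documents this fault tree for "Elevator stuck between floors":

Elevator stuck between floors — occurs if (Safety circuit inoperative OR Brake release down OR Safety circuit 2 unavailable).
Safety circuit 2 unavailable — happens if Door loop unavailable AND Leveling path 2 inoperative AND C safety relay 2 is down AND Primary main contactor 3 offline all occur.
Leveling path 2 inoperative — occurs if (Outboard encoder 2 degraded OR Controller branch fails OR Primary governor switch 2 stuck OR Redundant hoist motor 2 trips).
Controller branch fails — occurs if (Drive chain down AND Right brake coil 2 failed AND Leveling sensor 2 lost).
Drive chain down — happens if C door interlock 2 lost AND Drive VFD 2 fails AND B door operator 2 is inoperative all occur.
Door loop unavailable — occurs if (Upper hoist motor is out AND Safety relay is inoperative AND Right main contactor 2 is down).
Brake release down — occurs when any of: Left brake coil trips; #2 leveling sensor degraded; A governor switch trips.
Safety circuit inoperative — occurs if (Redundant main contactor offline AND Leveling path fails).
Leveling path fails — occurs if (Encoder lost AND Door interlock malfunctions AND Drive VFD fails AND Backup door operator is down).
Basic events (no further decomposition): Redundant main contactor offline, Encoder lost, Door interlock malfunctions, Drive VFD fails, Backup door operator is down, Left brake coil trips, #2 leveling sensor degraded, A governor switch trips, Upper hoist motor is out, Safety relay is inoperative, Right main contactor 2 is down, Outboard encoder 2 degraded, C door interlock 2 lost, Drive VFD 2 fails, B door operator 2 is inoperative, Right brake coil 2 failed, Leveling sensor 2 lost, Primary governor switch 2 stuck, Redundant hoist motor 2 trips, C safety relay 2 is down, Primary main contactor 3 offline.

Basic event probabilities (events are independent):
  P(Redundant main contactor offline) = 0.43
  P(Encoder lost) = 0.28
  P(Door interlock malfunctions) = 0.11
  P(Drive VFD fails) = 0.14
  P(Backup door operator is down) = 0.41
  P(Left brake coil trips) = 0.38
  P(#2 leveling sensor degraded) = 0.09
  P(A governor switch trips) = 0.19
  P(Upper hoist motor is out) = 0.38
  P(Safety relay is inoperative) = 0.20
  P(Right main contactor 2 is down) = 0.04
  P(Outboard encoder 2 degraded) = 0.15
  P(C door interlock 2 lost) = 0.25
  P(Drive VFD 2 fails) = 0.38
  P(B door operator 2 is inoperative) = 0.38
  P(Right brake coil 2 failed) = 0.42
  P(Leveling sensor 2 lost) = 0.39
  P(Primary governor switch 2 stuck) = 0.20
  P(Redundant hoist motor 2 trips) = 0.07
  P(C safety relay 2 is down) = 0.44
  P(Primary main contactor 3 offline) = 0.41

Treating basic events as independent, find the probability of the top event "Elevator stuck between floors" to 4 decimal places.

P(Leveling path fails) [AND] = 0.28 × 0.11 × 0.14 × 0.41 = 0.001768
P(Safety circuit inoperative) [AND] = 0.43 × 0.001768 = 0.000760
P(Brake release down) [OR] = 1 − (1−0.38) × (1−0.09) × (1−0.19) = 0.542998
P(Door loop unavailable) [AND] = 0.38 × 0.20 × 0.04 = 0.003040
P(Drive chain down) [AND] = 0.25 × 0.38 × 0.38 = 0.036100
P(Controller branch fails) [AND] = 0.036100 × 0.42 × 0.39 = 0.005913
P(Leveling path 2 inoperative) [OR] = 1 − (1−0.15) × (1−0.005913) × (1−0.20) × (1−0.07) = 0.371339
P(Safety circuit 2 unavailable) [AND] = 0.003040 × 0.371339 × 0.44 × 0.41 = 0.000204
P(Elevator stuck between floors) [OR] = 1 − (1−0.000760) × (1−0.542998) × (1−0.000204) = 0.543438
Rounded to 4 decimal places: P(Elevator stuck between floors) ≈ 0.5434.

0.5434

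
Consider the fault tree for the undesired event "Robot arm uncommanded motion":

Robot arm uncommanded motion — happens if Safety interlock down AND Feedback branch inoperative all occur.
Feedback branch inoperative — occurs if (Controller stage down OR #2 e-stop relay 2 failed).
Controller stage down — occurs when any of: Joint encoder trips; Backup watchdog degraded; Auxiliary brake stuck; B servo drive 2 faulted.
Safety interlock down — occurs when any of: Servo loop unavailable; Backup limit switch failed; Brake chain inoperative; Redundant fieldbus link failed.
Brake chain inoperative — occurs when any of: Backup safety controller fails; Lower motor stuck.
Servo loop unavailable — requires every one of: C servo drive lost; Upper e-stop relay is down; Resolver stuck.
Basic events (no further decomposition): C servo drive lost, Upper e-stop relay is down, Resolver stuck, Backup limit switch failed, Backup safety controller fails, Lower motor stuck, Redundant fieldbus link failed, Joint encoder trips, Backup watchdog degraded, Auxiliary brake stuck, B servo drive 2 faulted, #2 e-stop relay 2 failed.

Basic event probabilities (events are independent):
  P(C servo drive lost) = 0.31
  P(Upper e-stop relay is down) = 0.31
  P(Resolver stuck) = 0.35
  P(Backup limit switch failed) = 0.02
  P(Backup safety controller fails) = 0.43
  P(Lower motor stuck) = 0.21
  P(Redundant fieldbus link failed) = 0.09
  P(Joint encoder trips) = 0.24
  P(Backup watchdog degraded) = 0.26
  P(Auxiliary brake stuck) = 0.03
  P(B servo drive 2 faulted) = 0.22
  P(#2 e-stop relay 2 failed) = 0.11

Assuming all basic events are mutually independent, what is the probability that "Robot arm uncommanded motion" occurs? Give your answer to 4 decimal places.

P(Servo loop unavailable) [AND] = 0.31 × 0.31 × 0.35 = 0.033635
P(Brake chain inoperative) [OR] = 1 − (1−0.43) × (1−0.21) = 0.549700
P(Safety interlock down) [OR] = 1 − (1−0.033635) × (1−0.02) × (1−0.549700) × (1−0.09) = 0.611930
P(Controller stage down) [OR] = 1 − (1−0.24) × (1−0.26) × (1−0.03) × (1−0.22) = 0.574488
P(Feedback branch inoperative) [OR] = 1 − (1−0.574488) × (1−0.11) = 0.621294
P(Robot arm uncommanded motion) [AND] = 0.611930 × 0.621294 = 0.380188
Rounded to 4 decimal places: P(Robot arm uncommanded motion) ≈ 0.3802.

0.3802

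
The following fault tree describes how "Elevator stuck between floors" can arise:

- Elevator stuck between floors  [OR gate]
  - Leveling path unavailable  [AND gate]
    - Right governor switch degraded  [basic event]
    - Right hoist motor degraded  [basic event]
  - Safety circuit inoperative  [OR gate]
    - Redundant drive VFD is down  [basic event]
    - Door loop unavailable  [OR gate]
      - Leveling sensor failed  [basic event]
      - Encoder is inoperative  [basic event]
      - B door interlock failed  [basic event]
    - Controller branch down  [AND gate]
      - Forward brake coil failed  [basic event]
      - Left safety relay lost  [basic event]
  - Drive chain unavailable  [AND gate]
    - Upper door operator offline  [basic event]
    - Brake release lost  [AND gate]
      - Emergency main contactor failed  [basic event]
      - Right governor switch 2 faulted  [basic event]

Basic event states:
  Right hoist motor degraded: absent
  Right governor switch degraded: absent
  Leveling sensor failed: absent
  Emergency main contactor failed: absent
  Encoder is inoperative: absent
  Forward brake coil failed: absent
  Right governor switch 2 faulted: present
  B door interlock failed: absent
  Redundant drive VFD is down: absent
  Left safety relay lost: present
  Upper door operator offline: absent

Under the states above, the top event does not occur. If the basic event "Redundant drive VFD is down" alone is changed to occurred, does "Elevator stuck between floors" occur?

Counterfactual: set "Redundant drive VFD is down" to occurred.
Leveling path unavailable [AND]: Right governor switch degraded=not, Right hoist motor degraded=not → not all inputs occur → does not occur.
Door loop unavailable [OR]: Leveling sensor failed=not, Encoder is inoperative=not, B door interlock failed=not → no input occurs → does not occur.
Controller branch down [AND]: Forward brake coil failed=not, Left safety relay lost=occurs → not all inputs occur → does not occur.
Safety circuit inoperative [OR]: Redundant drive VFD is down=occurs, Door loop unavailable=not, Controller branch down=not → at least one input occurs → occurs.
Brake release lost [AND]: Emergency main contactor failed=not, Right governor switch 2 faulted=occurs → not all inputs occur → does not occur.
Drive chain unavailable [AND]: Upper door operator offline=not, Brake release lost=not → not all inputs occur → does not occur.
Elevator stuck between floors [OR]: Leveling path unavailable=not, Safety circuit inoperative=occurs, Drive chain unavailable=not → at least one input occurs → occurs.

Yes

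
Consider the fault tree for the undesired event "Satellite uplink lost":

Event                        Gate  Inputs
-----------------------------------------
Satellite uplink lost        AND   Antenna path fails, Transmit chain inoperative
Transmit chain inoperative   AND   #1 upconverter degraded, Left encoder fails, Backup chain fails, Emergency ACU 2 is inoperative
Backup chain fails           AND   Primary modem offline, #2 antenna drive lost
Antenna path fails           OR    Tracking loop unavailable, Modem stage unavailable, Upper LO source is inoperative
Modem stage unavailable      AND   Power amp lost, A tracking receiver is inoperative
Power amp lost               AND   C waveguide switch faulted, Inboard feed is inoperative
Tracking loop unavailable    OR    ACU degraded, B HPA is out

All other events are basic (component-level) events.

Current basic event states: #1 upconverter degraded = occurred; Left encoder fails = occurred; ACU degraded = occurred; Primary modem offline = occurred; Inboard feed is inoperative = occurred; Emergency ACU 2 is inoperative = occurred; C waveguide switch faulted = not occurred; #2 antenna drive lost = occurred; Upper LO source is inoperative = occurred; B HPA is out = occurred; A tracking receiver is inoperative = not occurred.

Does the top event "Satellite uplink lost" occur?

Yes

Tracking loop unavailable [OR]: ACU degraded=occurs, B HPA is out=occurs → at least one input occurs → occurs.
Power amp lost [AND]: C waveguide switch faulted=not, Inboard feed is inoperative=occurs → not all inputs occur → does not occur.
Modem stage unavailable [AND]: Power amp lost=not, A tracking receiver is inoperative=not → not all inputs occur → does not occur.
Antenna path fails [OR]: Tracking loop unavailable=occurs, Modem stage unavailable=not, Upper LO source is inoperative=occurs → at least one input occurs → occurs.
Backup chain fails [AND]: Primary modem offline=occurs, #2 antenna drive lost=occurs → all inputs occur → occurs.
Transmit chain inoperative [AND]: #1 upconverter degraded=occurs, Left encoder fails=occurs, Backup chain fails=occurs, Emergency ACU 2 is inoperative=occurs → all inputs occur → occurs.
Satellite uplink lost [AND]: Antenna path fails=occurs, Transmit chain inoperative=occurs → all inputs occur → occurs.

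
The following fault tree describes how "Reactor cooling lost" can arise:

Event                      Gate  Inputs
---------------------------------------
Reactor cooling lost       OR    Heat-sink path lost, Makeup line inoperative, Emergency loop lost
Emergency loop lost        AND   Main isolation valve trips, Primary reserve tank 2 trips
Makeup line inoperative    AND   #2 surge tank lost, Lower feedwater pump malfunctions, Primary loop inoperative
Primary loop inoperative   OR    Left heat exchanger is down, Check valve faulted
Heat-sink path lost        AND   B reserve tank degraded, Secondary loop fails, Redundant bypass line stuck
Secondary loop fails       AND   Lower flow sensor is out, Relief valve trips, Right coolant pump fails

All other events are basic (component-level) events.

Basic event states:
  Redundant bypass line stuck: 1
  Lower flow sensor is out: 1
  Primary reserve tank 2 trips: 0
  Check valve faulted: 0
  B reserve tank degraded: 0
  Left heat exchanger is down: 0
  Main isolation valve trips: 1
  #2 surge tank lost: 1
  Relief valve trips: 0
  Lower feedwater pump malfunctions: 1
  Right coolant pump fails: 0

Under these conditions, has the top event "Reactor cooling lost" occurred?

Secondary loop fails [AND]: Lower flow sensor is out=occurs, Relief valve trips=not, Right coolant pump fails=not → not all inputs occur → does not occur.
Heat-sink path lost [AND]: B reserve tank degraded=not, Secondary loop fails=not, Redundant bypass line stuck=occurs → not all inputs occur → does not occur.
Primary loop inoperative [OR]: Left heat exchanger is down=not, Check valve faulted=not → no input occurs → does not occur.
Makeup line inoperative [AND]: #2 surge tank lost=occurs, Lower feedwater pump malfunctions=occurs, Primary loop inoperative=not → not all inputs occur → does not occur.
Emergency loop lost [AND]: Main isolation valve trips=occurs, Primary reserve tank 2 trips=not → not all inputs occur → does not occur.
Reactor cooling lost [OR]: Heat-sink path lost=not, Makeup line inoperative=not, Emergency loop lost=not → no input occurs → does not occur.

No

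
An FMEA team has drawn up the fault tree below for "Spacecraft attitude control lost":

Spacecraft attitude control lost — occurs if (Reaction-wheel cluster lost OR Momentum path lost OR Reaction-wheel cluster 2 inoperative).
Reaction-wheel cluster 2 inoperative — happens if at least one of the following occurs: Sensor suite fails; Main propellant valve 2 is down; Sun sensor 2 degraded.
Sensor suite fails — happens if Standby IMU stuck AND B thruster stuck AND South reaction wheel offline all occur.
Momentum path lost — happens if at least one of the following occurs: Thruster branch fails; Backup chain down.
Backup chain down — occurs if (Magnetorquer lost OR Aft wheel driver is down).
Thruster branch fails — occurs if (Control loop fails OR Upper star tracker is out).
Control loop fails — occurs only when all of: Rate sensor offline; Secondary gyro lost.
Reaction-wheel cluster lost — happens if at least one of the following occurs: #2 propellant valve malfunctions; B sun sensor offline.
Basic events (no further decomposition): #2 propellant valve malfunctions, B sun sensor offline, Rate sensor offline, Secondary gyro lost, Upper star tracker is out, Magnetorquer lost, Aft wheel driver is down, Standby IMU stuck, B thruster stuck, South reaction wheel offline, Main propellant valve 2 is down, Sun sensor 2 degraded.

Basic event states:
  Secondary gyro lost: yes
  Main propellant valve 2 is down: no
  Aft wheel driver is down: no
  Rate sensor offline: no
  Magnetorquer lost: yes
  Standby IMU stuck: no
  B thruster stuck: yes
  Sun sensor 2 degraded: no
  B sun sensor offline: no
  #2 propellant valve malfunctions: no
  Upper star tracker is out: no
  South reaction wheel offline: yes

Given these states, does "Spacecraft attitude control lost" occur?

Yes

Reaction-wheel cluster lost [OR]: #2 propellant valve malfunctions=not, B sun sensor offline=not → no input occurs → does not occur.
Control loop fails [AND]: Rate sensor offline=not, Secondary gyro lost=occurs → not all inputs occur → does not occur.
Thruster branch fails [OR]: Control loop fails=not, Upper star tracker is out=not → no input occurs → does not occur.
Backup chain down [OR]: Magnetorquer lost=occurs, Aft wheel driver is down=not → at least one input occurs → occurs.
Momentum path lost [OR]: Thruster branch fails=not, Backup chain down=occurs → at least one input occurs → occurs.
Sensor suite fails [AND]: Standby IMU stuck=not, B thruster stuck=occurs, South reaction wheel offline=occurs → not all inputs occur → does not occur.
Reaction-wheel cluster 2 inoperative [OR]: Sensor suite fails=not, Main propellant valve 2 is down=not, Sun sensor 2 degraded=not → no input occurs → does not occur.
Spacecraft attitude control lost [OR]: Reaction-wheel cluster lost=not, Momentum path lost=occurs, Reaction-wheel cluster 2 inoperative=not → at least one input occurs → occurs.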